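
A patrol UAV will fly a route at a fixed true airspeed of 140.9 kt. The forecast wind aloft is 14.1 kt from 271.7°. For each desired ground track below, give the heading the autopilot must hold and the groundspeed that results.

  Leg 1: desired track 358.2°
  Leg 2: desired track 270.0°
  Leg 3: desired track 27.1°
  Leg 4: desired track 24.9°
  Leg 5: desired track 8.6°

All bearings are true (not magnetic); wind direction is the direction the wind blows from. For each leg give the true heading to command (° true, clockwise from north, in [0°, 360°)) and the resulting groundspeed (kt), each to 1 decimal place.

Leg 1: desired track 358.2°; wind correction -5.7° → command heading 352.5°, groundspeed 139.3 kt
Leg 2: desired track 270.0°; wind correction +0.2° → command heading 270.2°, groundspeed 126.8 kt
Leg 3: desired track 27.1°; wind correction -5.2° → command heading 21.9°, groundspeed 146.4 kt
Leg 4: desired track 24.9°; wind correction -5.3° → command heading 19.6°, groundspeed 145.9 kt
Leg 5: desired track 8.6°; wind correction -5.7° → command heading 2.9°, groundspeed 141.9 kt

Leg 1: heading=352.5°, groundspeed=139.3 kt
Leg 2: heading=270.2°, groundspeed=126.8 kt
Leg 3: heading=21.9°, groundspeed=146.4 kt
Leg 4: heading=19.6°, groundspeed=145.9 kt
Leg 5: heading=2.9°, groundspeed=141.9 kt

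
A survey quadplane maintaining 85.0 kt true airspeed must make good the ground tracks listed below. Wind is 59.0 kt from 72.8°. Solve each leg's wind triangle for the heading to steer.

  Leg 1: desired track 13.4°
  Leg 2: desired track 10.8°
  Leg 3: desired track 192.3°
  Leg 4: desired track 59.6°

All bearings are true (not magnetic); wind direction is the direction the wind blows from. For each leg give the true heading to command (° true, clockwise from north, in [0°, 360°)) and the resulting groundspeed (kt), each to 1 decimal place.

Leg 1: heading=50.1°, groundspeed=38.1 kt
Leg 2: heading=48.6°, groundspeed=39.5 kt
Leg 3: heading=155.1°, groundspeed=96.8 kt
Leg 4: heading=68.7°, groundspeed=26.5 kt

Leg 1: desired track 13.4°; wind correction +36.7° → command heading 50.1°, groundspeed 38.1 kt
Leg 2: desired track 10.8°; wind correction +37.8° → command heading 48.6°, groundspeed 39.5 kt
Leg 3: desired track 192.3°; wind correction -37.2° → command heading 155.1°, groundspeed 96.8 kt
Leg 4: desired track 59.6°; wind correction +9.1° → command heading 68.7°, groundspeed 26.5 kt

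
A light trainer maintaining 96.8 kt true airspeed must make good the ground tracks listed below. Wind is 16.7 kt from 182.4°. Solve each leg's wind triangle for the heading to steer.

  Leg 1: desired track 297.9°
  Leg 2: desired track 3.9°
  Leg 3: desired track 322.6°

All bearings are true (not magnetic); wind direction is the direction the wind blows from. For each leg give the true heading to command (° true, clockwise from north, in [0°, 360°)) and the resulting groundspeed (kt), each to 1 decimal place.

Leg 1: heading=288.9°, groundspeed=102.8 kt
Leg 2: heading=4.2°, groundspeed=113.5 kt
Leg 3: heading=316.3°, groundspeed=109.0 kt

Leg 1: desired track 297.9°; wind correction -9.0° → command heading 288.9°, groundspeed 102.8 kt
Leg 2: desired track 3.9°; wind correction +0.3° → command heading 4.2°, groundspeed 113.5 kt
Leg 3: desired track 322.6°; wind correction -6.3° → command heading 316.3°, groundspeed 109.0 kt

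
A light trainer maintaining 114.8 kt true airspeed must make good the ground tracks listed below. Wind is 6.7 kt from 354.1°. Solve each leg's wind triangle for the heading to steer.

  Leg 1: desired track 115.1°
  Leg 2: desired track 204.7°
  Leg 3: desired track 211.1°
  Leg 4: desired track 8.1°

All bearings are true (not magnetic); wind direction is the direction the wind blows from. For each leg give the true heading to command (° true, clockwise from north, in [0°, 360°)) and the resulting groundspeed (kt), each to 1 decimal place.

Leg 1: desired track 115.1°; wind correction -2.9° → command heading 112.2°, groundspeed 118.1 kt
Leg 2: desired track 204.7°; wind correction +1.7° → command heading 206.4°, groundspeed 120.5 kt
Leg 3: desired track 211.1°; wind correction +2.0° → command heading 213.1°, groundspeed 120.1 kt
Leg 4: desired track 8.1°; wind correction -0.8° → command heading 7.3°, groundspeed 108.3 kt

Leg 1: heading=112.2°, groundspeed=118.1 kt
Leg 2: heading=206.4°, groundspeed=120.5 kt
Leg 3: heading=213.1°, groundspeed=120.1 kt
Leg 4: heading=7.3°, groundspeed=108.3 kt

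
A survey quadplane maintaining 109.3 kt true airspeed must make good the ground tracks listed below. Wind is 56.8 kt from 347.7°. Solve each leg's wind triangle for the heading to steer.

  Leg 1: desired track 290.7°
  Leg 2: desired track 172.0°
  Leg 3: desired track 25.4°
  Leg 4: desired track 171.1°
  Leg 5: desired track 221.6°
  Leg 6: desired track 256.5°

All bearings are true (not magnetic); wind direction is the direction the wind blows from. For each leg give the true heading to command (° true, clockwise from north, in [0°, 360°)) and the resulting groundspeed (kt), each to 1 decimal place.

Leg 1: desired track 290.7°; wind correction +25.8° → command heading 316.5°, groundspeed 67.4 kt
Leg 2: desired track 172.0°; wind correction +2.2° → command heading 174.2°, groundspeed 165.9 kt
Leg 3: desired track 25.4°; wind correction -18.5° → command heading 6.9°, groundspeed 58.7 kt
Leg 4: desired track 171.1°; wind correction +1.8° → command heading 172.9°, groundspeed 165.9 kt
Leg 5: desired track 221.6°; wind correction +24.8° → command heading 246.4°, groundspeed 132.7 kt
Leg 6: desired track 256.5°; wind correction +31.3° → command heading 287.8°, groundspeed 94.6 kt

Leg 1: heading=316.5°, groundspeed=67.4 kt
Leg 2: heading=174.2°, groundspeed=165.9 kt
Leg 3: heading=6.9°, groundspeed=58.7 kt
Leg 4: heading=172.9°, groundspeed=165.9 kt
Leg 5: heading=246.4°, groundspeed=132.7 kt
Leg 6: heading=287.8°, groundspeed=94.6 kt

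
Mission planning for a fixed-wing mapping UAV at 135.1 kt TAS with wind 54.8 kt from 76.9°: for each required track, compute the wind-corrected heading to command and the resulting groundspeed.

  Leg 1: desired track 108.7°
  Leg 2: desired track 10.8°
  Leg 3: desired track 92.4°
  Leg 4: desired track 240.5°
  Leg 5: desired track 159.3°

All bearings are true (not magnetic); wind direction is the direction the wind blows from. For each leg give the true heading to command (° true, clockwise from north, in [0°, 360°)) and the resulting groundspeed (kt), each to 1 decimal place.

Leg 1: desired track 108.7°; wind correction -12.3° → command heading 96.4°, groundspeed 85.4 kt
Leg 2: desired track 10.8°; wind correction +21.8° → command heading 32.6°, groundspeed 103.3 kt
Leg 3: desired track 92.4°; wind correction -6.2° → command heading 86.2°, groundspeed 81.5 kt
Leg 4: desired track 240.5°; wind correction -6.6° → command heading 233.9°, groundspeed 186.8 kt
Leg 5: desired track 159.3°; wind correction -23.7° → command heading 135.6°, groundspeed 116.5 kt

Leg 1: heading=96.4°, groundspeed=85.4 kt
Leg 2: heading=32.6°, groundspeed=103.3 kt
Leg 3: heading=86.2°, groundspeed=81.5 kt
Leg 4: heading=233.9°, groundspeed=186.8 kt
Leg 5: heading=135.6°, groundspeed=116.5 kt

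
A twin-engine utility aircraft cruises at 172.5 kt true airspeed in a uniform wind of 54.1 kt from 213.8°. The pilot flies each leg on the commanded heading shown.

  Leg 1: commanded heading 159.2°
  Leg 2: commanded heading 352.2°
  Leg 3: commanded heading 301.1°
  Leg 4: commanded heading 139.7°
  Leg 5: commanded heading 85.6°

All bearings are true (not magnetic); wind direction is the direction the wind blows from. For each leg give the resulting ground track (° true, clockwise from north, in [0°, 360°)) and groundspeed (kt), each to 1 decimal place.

Leg 1: track=141.9°, groundspeed=147.9 kt
Leg 2: track=1.8°, groundspeed=216.0 kt
Leg 3: track=318.7°, groundspeed=178.3 kt
Leg 4: track=121.4°, groundspeed=166.0 kt
Leg 5: track=73.9°, groundspeed=210.3 kt

Leg 1: heading 159.2°; drift -17.3° → track 141.9°, groundspeed 147.9 kt
Leg 2: heading 352.2°; drift +9.6° → track 1.8°, groundspeed 216.0 kt
Leg 3: heading 301.1°; drift +17.6° → track 318.7°, groundspeed 178.3 kt
Leg 4: heading 139.7°; drift -18.3° → track 121.4°, groundspeed 166.0 kt
Leg 5: heading 85.6°; drift -11.7° → track 73.9°, groundspeed 210.3 kt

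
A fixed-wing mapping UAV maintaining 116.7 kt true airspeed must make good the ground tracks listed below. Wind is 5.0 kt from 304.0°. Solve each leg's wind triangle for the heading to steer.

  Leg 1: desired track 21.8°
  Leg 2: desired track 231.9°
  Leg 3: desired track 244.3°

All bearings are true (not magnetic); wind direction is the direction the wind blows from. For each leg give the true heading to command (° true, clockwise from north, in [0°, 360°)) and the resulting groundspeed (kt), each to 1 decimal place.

Leg 1: desired track 21.8°; wind correction -2.4° → command heading 19.4°, groundspeed 115.5 kt
Leg 2: desired track 231.9°; wind correction +2.3° → command heading 234.2°, groundspeed 115.1 kt
Leg 3: desired track 244.3°; wind correction +2.1° → command heading 246.4°, groundspeed 114.1 kt

Leg 1: heading=19.4°, groundspeed=115.5 kt
Leg 2: heading=234.2°, groundspeed=115.1 kt
Leg 3: heading=246.4°, groundspeed=114.1 kt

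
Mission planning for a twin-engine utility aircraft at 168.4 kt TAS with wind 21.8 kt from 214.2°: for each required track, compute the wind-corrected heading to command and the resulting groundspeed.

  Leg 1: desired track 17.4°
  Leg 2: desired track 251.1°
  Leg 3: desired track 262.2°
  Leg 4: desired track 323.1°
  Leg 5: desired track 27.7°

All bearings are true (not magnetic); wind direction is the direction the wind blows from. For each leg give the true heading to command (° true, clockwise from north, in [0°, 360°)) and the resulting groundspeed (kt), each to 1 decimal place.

Leg 1: desired track 17.4°; wind correction -2.1° → command heading 15.3°, groundspeed 189.2 kt
Leg 2: desired track 251.1°; wind correction -4.5° → command heading 246.6°, groundspeed 150.5 kt
Leg 3: desired track 262.2°; wind correction -5.5° → command heading 256.7°, groundspeed 153.0 kt
Leg 4: desired track 323.1°; wind correction -7.0° → command heading 316.1°, groundspeed 174.2 kt
Leg 5: desired track 27.7°; wind correction -0.8° → command heading 26.9°, groundspeed 190.0 kt

Leg 1: heading=15.3°, groundspeed=189.2 kt
Leg 2: heading=246.6°, groundspeed=150.5 kt
Leg 3: heading=256.7°, groundspeed=153.0 kt
Leg 4: heading=316.1°, groundspeed=174.2 kt
Leg 5: heading=26.9°, groundspeed=190.0 kt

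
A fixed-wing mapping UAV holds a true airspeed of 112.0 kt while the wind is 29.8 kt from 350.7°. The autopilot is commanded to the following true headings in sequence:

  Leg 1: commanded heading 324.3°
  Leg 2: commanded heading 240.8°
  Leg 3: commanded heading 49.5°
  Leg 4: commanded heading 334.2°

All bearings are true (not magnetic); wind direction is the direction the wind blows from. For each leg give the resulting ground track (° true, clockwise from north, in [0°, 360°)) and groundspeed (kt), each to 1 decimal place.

Leg 1: heading 324.3°; drift -8.8° → track 315.5°, groundspeed 86.3 kt
Leg 2: heading 240.8°; drift -12.9° → track 227.9°, groundspeed 125.3 kt
Leg 3: heading 49.5°; drift +14.8° → track 64.3°, groundspeed 99.9 kt
Leg 4: heading 334.2°; drift -5.8° → track 328.4°, groundspeed 83.9 kt

Leg 1: track=315.5°, groundspeed=86.3 kt
Leg 2: track=227.9°, groundspeed=125.3 kt
Leg 3: track=64.3°, groundspeed=99.9 kt
Leg 4: track=328.4°, groundspeed=83.9 kt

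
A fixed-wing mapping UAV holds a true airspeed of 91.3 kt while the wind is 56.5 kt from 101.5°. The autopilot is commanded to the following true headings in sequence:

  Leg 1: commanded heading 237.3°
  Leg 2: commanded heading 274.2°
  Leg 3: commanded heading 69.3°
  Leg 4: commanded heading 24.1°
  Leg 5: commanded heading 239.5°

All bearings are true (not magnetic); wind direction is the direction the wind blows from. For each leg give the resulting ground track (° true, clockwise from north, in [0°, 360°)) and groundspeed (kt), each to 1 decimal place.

Leg 1: heading 237.3°; drift +16.6° → track 253.9°, groundspeed 137.6 kt
Leg 2: heading 274.2°; drift +2.8° → track 277.0°, groundspeed 147.5 kt
Leg 3: heading 69.3°; drift -34.7° → track 34.6°, groundspeed 52.9 kt
Leg 4: heading 24.1°; drift -34.9° → track 349.2°, groundspeed 96.3 kt
Leg 5: heading 239.5°; drift +15.8° → track 255.3°, groundspeed 138.5 kt

Leg 1: track=253.9°, groundspeed=137.6 kt
Leg 2: track=277.0°, groundspeed=147.5 kt
Leg 3: track=34.6°, groundspeed=52.9 kt
Leg 4: track=349.2°, groundspeed=96.3 kt
Leg 5: track=255.3°, groundspeed=138.5 kt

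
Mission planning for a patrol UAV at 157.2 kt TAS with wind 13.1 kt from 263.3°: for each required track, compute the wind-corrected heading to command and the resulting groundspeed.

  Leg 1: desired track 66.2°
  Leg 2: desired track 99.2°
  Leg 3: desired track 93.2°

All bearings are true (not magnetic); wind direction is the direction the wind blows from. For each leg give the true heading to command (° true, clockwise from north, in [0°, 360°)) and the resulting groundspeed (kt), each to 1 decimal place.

Leg 1: heading=64.8°, groundspeed=169.7 kt
Leg 2: heading=100.5°, groundspeed=169.8 kt
Leg 3: heading=94.0°, groundspeed=170.1 kt

Leg 1: desired track 66.2°; wind correction -1.4° → command heading 64.8°, groundspeed 169.7 kt
Leg 2: desired track 99.2°; wind correction +1.3° → command heading 100.5°, groundspeed 169.8 kt
Leg 3: desired track 93.2°; wind correction +0.8° → command heading 94.0°, groundspeed 170.1 kt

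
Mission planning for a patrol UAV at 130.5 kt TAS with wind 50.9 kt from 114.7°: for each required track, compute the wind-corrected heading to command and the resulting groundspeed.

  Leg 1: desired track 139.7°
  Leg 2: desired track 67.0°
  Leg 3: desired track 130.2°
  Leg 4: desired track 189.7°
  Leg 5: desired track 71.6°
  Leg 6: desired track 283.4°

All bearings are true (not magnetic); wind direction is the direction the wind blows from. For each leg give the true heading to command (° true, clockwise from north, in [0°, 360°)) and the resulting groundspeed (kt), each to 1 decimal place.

Leg 1: heading=130.2°, groundspeed=82.6 kt
Leg 2: heading=83.8°, groundspeed=90.7 kt
Leg 3: heading=124.2°, groundspeed=80.7 kt
Leg 4: heading=167.6°, groundspeed=107.7 kt
Leg 5: heading=87.1°, groundspeed=88.6 kt
Leg 6: heading=279.0°, groundspeed=180.0 kt

Leg 1: desired track 139.7°; wind correction -9.5° → command heading 130.2°, groundspeed 82.6 kt
Leg 2: desired track 67.0°; wind correction +16.8° → command heading 83.8°, groundspeed 90.7 kt
Leg 3: desired track 130.2°; wind correction -6.0° → command heading 124.2°, groundspeed 80.7 kt
Leg 4: desired track 189.7°; wind correction -22.1° → command heading 167.6°, groundspeed 107.7 kt
Leg 5: desired track 71.6°; wind correction +15.5° → command heading 87.1°, groundspeed 88.6 kt
Leg 6: desired track 283.4°; wind correction -4.4° → command heading 279.0°, groundspeed 180.0 kt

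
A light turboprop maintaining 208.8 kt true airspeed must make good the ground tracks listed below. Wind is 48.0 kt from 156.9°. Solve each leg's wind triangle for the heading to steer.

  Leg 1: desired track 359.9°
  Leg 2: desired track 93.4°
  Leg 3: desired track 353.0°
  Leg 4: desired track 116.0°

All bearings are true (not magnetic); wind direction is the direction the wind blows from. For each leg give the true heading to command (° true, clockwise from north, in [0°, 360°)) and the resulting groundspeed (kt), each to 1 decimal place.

Leg 1: heading=5.1°, groundspeed=252.1 kt
Leg 2: heading=105.3°, groundspeed=182.9 kt
Leg 3: heading=356.7°, groundspeed=254.5 kt
Leg 4: heading=124.7°, groundspeed=170.1 kt

Leg 1: desired track 359.9°; wind correction +5.2° → command heading 5.1°, groundspeed 252.1 kt
Leg 2: desired track 93.4°; wind correction +11.9° → command heading 105.3°, groundspeed 182.9 kt
Leg 3: desired track 353.0°; wind correction +3.7° → command heading 356.7°, groundspeed 254.5 kt
Leg 4: desired track 116.0°; wind correction +8.7° → command heading 124.7°, groundspeed 170.1 kt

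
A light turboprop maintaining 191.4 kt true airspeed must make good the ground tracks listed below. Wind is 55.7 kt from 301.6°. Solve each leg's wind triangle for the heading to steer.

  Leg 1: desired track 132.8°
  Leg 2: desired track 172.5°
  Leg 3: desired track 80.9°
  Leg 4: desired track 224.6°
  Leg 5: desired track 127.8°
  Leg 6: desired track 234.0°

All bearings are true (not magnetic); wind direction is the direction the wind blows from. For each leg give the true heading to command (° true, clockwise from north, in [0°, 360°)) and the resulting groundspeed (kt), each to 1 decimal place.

Leg 1: desired track 132.8°; wind correction +3.2° → command heading 136.0°, groundspeed 245.7 kt
Leg 2: desired track 172.5°; wind correction +13.1° → command heading 185.6°, groundspeed 221.6 kt
Leg 3: desired track 80.9°; wind correction -10.9° → command heading 70.0°, groundspeed 230.2 kt
Leg 4: desired track 224.6°; wind correction +16.5° → command heading 241.1°, groundspeed 171.0 kt
Leg 5: desired track 127.8°; wind correction +1.8° → command heading 129.6°, groundspeed 246.7 kt
Leg 6: desired track 234.0°; wind correction +15.6° → command heading 249.6°, groundspeed 163.1 kt

Leg 1: heading=136.0°, groundspeed=245.7 kt
Leg 2: heading=185.6°, groundspeed=221.6 kt
Leg 3: heading=70.0°, groundspeed=230.2 kt
Leg 4: heading=241.1°, groundspeed=171.0 kt
Leg 5: heading=129.6°, groundspeed=246.7 kt
Leg 6: heading=249.6°, groundspeed=163.1 kt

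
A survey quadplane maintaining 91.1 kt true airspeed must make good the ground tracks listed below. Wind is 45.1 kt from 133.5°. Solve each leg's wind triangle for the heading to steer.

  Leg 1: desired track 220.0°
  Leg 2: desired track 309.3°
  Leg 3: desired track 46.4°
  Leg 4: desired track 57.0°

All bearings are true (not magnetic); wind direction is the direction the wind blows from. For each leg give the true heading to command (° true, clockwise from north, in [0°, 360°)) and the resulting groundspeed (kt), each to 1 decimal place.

Leg 1: desired track 220.0°; wind correction -29.6° → command heading 190.4°, groundspeed 76.4 kt
Leg 2: desired track 309.3°; wind correction -2.1° → command heading 307.2°, groundspeed 136.0 kt
Leg 3: desired track 46.4°; wind correction +29.6° → command heading 76.0°, groundspeed 76.9 kt
Leg 4: desired track 57.0°; wind correction +28.8° → command heading 85.8°, groundspeed 69.3 kt

Leg 1: heading=190.4°, groundspeed=76.4 kt
Leg 2: heading=307.2°, groundspeed=136.0 kt
Leg 3: heading=76.0°, groundspeed=76.9 kt
Leg 4: heading=85.8°, groundspeed=69.3 kt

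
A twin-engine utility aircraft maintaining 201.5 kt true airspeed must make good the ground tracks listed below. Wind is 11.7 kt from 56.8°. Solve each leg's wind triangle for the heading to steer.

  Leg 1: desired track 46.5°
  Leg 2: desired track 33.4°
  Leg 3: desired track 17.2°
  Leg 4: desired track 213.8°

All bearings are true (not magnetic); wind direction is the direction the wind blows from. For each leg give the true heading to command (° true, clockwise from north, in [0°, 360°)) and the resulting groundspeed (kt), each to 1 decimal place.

Leg 1: desired track 46.5°; wind correction +0.6° → command heading 47.1°, groundspeed 190.0 kt
Leg 2: desired track 33.4°; wind correction +1.3° → command heading 34.7°, groundspeed 190.7 kt
Leg 3: desired track 17.2°; wind correction +2.1° → command heading 19.3°, groundspeed 192.3 kt
Leg 4: desired track 213.8°; wind correction -1.3° → command heading 212.5°, groundspeed 212.2 kt

Leg 1: heading=47.1°, groundspeed=190.0 kt
Leg 2: heading=34.7°, groundspeed=190.7 kt
Leg 3: heading=19.3°, groundspeed=192.3 kt
Leg 4: heading=212.5°, groundspeed=212.2 kt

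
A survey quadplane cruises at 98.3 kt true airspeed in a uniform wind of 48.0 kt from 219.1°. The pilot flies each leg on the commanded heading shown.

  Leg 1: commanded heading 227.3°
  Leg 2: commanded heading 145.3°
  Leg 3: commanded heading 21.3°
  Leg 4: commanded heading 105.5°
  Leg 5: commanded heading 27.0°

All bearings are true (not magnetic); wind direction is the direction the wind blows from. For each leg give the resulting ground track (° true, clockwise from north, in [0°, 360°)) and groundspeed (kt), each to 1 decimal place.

Leg 1: track=235.0°, groundspeed=51.3 kt
Leg 2: track=116.8°, groundspeed=96.6 kt
Leg 3: track=27.1°, groundspeed=144.7 kt
Leg 4: track=85.0°, groundspeed=125.5 kt
Leg 5: track=31.0°, groundspeed=145.6 kt

Leg 1: heading 227.3°; drift +7.7° → track 235.0°, groundspeed 51.3 kt
Leg 2: heading 145.3°; drift -28.5° → track 116.8°, groundspeed 96.6 kt
Leg 3: heading 21.3°; drift +5.8° → track 27.1°, groundspeed 144.7 kt
Leg 4: heading 105.5°; drift -20.5° → track 85.0°, groundspeed 125.5 kt
Leg 5: heading 27.0°; drift +4.0° → track 31.0°, groundspeed 145.6 kt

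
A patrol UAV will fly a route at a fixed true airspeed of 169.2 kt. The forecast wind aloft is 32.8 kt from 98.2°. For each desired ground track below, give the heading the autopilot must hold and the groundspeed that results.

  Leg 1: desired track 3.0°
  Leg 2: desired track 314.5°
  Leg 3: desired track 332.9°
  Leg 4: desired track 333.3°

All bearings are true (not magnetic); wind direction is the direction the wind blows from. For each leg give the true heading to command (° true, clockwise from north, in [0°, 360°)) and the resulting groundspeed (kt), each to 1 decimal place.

Leg 1: desired track 3.0°; wind correction +11.1° → command heading 14.1°, groundspeed 169.0 kt
Leg 2: desired track 314.5°; wind correction +6.6° → command heading 321.1°, groundspeed 194.5 kt
Leg 3: desired track 332.9°; wind correction +9.1° → command heading 342.0°, groundspeed 186.0 kt
Leg 4: desired track 333.3°; wind correction +9.1° → command heading 342.4°, groundspeed 185.8 kt

Leg 1: heading=14.1°, groundspeed=169.0 kt
Leg 2: heading=321.1°, groundspeed=194.5 kt
Leg 3: heading=342.0°, groundspeed=186.0 kt
Leg 4: heading=342.4°, groundspeed=185.8 kt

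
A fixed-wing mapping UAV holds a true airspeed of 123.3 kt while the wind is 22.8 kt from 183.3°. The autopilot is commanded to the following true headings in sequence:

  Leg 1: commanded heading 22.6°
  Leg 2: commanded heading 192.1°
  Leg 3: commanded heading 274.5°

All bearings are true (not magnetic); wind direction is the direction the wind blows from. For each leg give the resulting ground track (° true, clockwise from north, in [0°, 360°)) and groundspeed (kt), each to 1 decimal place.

Leg 1: heading 22.6°; drift -3.0° → track 19.6°, groundspeed 145.0 kt
Leg 2: heading 192.1°; drift +2.0° → track 194.1°, groundspeed 100.8 kt
Leg 3: heading 274.5°; drift +10.4° → track 284.9°, groundspeed 125.9 kt

Leg 1: track=19.6°, groundspeed=145.0 kt
Leg 2: track=194.1°, groundspeed=100.8 kt
Leg 3: track=284.9°, groundspeed=125.9 kt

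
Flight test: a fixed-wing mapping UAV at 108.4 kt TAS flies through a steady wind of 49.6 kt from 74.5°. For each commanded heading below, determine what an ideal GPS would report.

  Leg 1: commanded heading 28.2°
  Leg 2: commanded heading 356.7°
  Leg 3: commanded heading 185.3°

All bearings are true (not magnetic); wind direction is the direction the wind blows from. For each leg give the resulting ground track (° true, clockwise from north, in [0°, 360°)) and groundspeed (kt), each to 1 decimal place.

Leg 1: heading 28.2°; drift -25.8° → track 2.4°, groundspeed 82.3 kt
Leg 2: heading 356.7°; drift -26.3° → track 330.4°, groundspeed 109.3 kt
Leg 3: heading 185.3°; drift +20.2° → track 205.5°, groundspeed 134.3 kt

Leg 1: track=2.4°, groundspeed=82.3 kt
Leg 2: track=330.4°, groundspeed=109.3 kt
Leg 3: track=205.5°, groundspeed=134.3 kt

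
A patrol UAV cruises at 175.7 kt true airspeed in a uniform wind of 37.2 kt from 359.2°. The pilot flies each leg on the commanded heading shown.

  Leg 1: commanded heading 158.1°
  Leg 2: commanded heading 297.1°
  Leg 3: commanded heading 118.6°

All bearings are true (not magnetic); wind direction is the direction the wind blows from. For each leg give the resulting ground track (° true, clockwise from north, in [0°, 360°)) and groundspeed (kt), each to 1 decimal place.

Leg 1: heading 158.1°; drift +3.6° → track 161.7°, groundspeed 210.8 kt
Leg 2: heading 297.1°; drift -11.7° → track 285.4°, groundspeed 161.7 kt
Leg 3: heading 118.6°; drift +9.5° → track 128.1°, groundspeed 196.7 kt

Leg 1: track=161.7°, groundspeed=210.8 kt
Leg 2: track=285.4°, groundspeed=161.7 kt
Leg 3: track=128.1°, groundspeed=196.7 kt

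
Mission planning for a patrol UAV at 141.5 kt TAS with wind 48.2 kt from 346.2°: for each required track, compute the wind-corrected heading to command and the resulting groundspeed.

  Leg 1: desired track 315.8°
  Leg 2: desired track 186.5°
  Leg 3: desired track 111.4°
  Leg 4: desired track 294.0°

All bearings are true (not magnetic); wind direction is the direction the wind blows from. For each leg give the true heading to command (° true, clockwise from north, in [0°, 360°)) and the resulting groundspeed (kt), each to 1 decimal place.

Leg 1: heading=325.7°, groundspeed=97.8 kt
Leg 2: heading=193.3°, groundspeed=185.7 kt
Leg 3: heading=95.2°, groundspeed=163.7 kt
Leg 4: heading=309.6°, groundspeed=106.7 kt

Leg 1: desired track 315.8°; wind correction +9.9° → command heading 325.7°, groundspeed 97.8 kt
Leg 2: desired track 186.5°; wind correction +6.8° → command heading 193.3°, groundspeed 185.7 kt
Leg 3: desired track 111.4°; wind correction -16.2° → command heading 95.2°, groundspeed 163.7 kt
Leg 4: desired track 294.0°; wind correction +15.6° → command heading 309.6°, groundspeed 106.7 kt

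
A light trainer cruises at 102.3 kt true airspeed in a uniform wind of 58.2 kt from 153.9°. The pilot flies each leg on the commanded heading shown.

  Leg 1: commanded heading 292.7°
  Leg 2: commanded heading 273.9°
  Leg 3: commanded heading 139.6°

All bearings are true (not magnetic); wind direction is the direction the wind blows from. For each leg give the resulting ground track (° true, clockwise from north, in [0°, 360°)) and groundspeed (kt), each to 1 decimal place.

Leg 1: heading 292.7°; drift +14.7° → track 307.4°, groundspeed 151.0 kt
Leg 2: heading 273.9°; drift +21.0° → track 294.9°, groundspeed 140.7 kt
Leg 3: heading 139.6°; drift -17.4° → track 122.2°, groundspeed 48.1 kt

Leg 1: track=307.4°, groundspeed=151.0 kt
Leg 2: track=294.9°, groundspeed=140.7 kt
Leg 3: track=122.2°, groundspeed=48.1 kt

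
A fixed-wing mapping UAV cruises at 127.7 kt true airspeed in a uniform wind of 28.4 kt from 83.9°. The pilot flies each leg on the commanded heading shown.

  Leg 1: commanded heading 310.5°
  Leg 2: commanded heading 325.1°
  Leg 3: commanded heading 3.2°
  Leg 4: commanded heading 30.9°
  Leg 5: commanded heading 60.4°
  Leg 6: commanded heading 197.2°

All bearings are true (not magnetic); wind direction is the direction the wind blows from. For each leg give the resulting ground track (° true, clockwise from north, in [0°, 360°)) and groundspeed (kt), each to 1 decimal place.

Leg 1: track=302.5°, groundspeed=148.7 kt
Leg 2: track=315.1°, groundspeed=143.6 kt
Leg 3: track=350.4°, groundspeed=126.3 kt
Leg 4: track=19.3°, groundspeed=112.9 kt
Leg 5: track=54.0°, groundspeed=102.3 kt
Leg 6: track=207.8°, groundspeed=141.4 kt

Leg 1: heading 310.5°; drift -8.0° → track 302.5°, groundspeed 148.7 kt
Leg 2: heading 325.1°; drift -10.0° → track 315.1°, groundspeed 143.6 kt
Leg 3: heading 3.2°; drift -12.8° → track 350.4°, groundspeed 126.3 kt
Leg 4: heading 30.9°; drift -11.6° → track 19.3°, groundspeed 112.9 kt
Leg 5: heading 60.4°; drift -6.4° → track 54.0°, groundspeed 102.3 kt
Leg 6: heading 197.2°; drift +10.6° → track 207.8°, groundspeed 141.4 kt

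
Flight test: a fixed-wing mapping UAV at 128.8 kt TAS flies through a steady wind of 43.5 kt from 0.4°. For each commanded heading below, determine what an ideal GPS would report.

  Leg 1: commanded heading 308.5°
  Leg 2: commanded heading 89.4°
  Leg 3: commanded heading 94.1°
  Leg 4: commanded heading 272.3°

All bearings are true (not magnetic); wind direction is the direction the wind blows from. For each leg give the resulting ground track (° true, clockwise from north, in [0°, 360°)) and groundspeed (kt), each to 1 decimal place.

Leg 1: track=289.9°, groundspeed=107.6 kt
Leg 2: track=108.2°, groundspeed=135.2 kt
Leg 3: track=112.4°, groundspeed=138.6 kt
Leg 4: track=253.5°, groundspeed=134.6 kt

Leg 1: heading 308.5°; drift -18.6° → track 289.9°, groundspeed 107.6 kt
Leg 2: heading 89.4°; drift +18.8° → track 108.2°, groundspeed 135.2 kt
Leg 3: heading 94.1°; drift +18.3° → track 112.4°, groundspeed 138.6 kt
Leg 4: heading 272.3°; drift -18.8° → track 253.5°, groundspeed 134.6 kt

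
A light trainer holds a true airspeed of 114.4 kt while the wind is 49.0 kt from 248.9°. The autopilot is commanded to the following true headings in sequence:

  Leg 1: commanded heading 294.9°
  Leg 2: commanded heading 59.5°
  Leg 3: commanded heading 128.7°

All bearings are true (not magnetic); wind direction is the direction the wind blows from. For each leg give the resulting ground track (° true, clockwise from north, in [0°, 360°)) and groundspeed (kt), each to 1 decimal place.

Leg 1: heading 294.9°; drift +23.7° → track 318.6°, groundspeed 87.8 kt
Leg 2: heading 59.5°; drift +2.8° → track 62.3°, groundspeed 162.9 kt
Leg 3: heading 128.7°; drift -16.9° → track 111.8°, groundspeed 145.4 kt

Leg 1: track=318.6°, groundspeed=87.8 kt
Leg 2: track=62.3°, groundspeed=162.9 kt
Leg 3: track=111.8°, groundspeed=145.4 kt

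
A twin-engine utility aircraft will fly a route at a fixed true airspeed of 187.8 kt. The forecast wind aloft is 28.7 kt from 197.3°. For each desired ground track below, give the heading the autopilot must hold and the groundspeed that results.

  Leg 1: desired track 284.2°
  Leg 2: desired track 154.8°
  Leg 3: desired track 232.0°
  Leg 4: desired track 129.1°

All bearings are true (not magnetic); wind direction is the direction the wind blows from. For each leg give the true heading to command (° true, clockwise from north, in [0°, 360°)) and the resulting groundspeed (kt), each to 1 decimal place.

Leg 1: desired track 284.2°; wind correction -8.8° → command heading 275.4°, groundspeed 184.0 kt
Leg 2: desired track 154.8°; wind correction +5.9° → command heading 160.7°, groundspeed 165.6 kt
Leg 3: desired track 232.0°; wind correction -5.0° → command heading 227.0°, groundspeed 163.5 kt
Leg 4: desired track 129.1°; wind correction +8.2° → command heading 137.3°, groundspeed 175.2 kt

Leg 1: heading=275.4°, groundspeed=184.0 kt
Leg 2: heading=160.7°, groundspeed=165.6 kt
Leg 3: heading=227.0°, groundspeed=163.5 kt
Leg 4: heading=137.3°, groundspeed=175.2 kt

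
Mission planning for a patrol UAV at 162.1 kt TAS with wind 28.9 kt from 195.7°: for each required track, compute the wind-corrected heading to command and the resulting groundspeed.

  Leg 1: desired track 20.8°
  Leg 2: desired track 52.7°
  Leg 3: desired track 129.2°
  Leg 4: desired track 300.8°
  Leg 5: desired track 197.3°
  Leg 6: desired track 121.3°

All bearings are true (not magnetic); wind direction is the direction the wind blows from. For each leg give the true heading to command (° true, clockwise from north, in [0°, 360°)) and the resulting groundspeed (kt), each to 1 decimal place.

Leg 1: desired track 20.8°; wind correction +0.9° → command heading 21.7°, groundspeed 190.9 kt
Leg 2: desired track 52.7°; wind correction +6.2° → command heading 58.9°, groundspeed 184.2 kt
Leg 3: desired track 129.2°; wind correction +9.4° → command heading 138.6°, groundspeed 148.4 kt
Leg 4: desired track 300.8°; wind correction -9.9° → command heading 290.9°, groundspeed 167.2 kt
Leg 5: desired track 197.3°; wind correction -0.3° → command heading 197.0°, groundspeed 133.2 kt
Leg 6: desired track 121.3°; wind correction +9.9° → command heading 131.2°, groundspeed 151.9 kt

Leg 1: heading=21.7°, groundspeed=190.9 kt
Leg 2: heading=58.9°, groundspeed=184.2 kt
Leg 3: heading=138.6°, groundspeed=148.4 kt
Leg 4: heading=290.9°, groundspeed=167.2 kt
Leg 5: heading=197.0°, groundspeed=133.2 kt
Leg 6: heading=131.2°, groundspeed=151.9 kt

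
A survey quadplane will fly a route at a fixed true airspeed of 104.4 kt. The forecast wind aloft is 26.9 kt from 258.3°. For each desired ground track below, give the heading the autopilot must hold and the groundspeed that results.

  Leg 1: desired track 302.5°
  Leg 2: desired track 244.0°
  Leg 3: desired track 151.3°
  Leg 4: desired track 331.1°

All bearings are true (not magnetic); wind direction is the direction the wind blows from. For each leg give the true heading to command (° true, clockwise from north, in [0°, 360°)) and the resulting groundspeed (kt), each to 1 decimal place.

Leg 1: heading=292.2°, groundspeed=83.4 kt
Leg 2: heading=247.6°, groundspeed=78.1 kt
Leg 3: heading=165.6°, groundspeed=109.0 kt
Leg 4: heading=316.9°, groundspeed=93.2 kt

Leg 1: desired track 302.5°; wind correction -10.3° → command heading 292.2°, groundspeed 83.4 kt
Leg 2: desired track 244.0°; wind correction +3.6° → command heading 247.6°, groundspeed 78.1 kt
Leg 3: desired track 151.3°; wind correction +14.3° → command heading 165.6°, groundspeed 109.0 kt
Leg 4: desired track 331.1°; wind correction -14.2° → command heading 316.9°, groundspeed 93.2 kt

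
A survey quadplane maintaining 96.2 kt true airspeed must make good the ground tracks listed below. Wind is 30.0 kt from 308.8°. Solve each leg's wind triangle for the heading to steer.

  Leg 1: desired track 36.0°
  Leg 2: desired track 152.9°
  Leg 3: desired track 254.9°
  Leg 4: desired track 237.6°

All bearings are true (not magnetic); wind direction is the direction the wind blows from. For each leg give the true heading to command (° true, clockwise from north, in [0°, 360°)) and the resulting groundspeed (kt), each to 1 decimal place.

Leg 1: desired track 36.0°; wind correction -18.1° → command heading 17.9°, groundspeed 89.9 kt
Leg 2: desired track 152.9°; wind correction +7.3° → command heading 160.2°, groundspeed 122.8 kt
Leg 3: desired track 254.9°; wind correction +14.6° → command heading 269.5°, groundspeed 75.4 kt
Leg 4: desired track 237.6°; wind correction +17.2° → command heading 254.8°, groundspeed 82.2 kt

Leg 1: heading=17.9°, groundspeed=89.9 kt
Leg 2: heading=160.2°, groundspeed=122.8 kt
Leg 3: heading=269.5°, groundspeed=75.4 kt
Leg 4: heading=254.8°, groundspeed=82.2 kt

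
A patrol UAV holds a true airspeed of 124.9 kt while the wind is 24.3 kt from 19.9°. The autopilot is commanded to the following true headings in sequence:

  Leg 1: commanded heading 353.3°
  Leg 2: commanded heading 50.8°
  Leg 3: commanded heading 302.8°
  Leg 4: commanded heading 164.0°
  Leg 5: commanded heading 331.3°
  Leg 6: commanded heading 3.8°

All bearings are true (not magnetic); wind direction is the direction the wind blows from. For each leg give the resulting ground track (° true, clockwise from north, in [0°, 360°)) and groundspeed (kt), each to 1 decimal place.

Leg 1: track=347.3°, groundspeed=103.7 kt
Leg 2: track=57.6°, groundspeed=104.8 kt
Leg 3: track=291.6°, groundspeed=121.8 kt
Leg 4: track=169.6°, groundspeed=145.3 kt
Leg 5: track=321.8°, groundspeed=110.3 kt
Leg 6: track=0.0°, groundspeed=101.8 kt

Leg 1: heading 353.3°; drift -6.0° → track 347.3°, groundspeed 103.7 kt
Leg 2: heading 50.8°; drift +6.8° → track 57.6°, groundspeed 104.8 kt
Leg 3: heading 302.8°; drift -11.2° → track 291.6°, groundspeed 121.8 kt
Leg 4: heading 164.0°; drift +5.6° → track 169.6°, groundspeed 145.3 kt
Leg 5: heading 331.3°; drift -9.5° → track 321.8°, groundspeed 110.3 kt
Leg 6: heading 3.8°; drift -3.8° → track 0.0°, groundspeed 101.8 kt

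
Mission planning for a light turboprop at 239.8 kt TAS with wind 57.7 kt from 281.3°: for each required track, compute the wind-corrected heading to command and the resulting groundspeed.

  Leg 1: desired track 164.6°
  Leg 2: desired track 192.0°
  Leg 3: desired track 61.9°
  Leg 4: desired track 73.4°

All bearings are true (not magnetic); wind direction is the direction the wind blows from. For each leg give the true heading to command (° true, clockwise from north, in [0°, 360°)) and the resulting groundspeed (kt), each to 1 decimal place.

Leg 1: heading=177.0°, groundspeed=260.1 kt
Leg 2: heading=205.9°, groundspeed=232.1 kt
Leg 3: heading=53.1°, groundspeed=281.6 kt
Leg 4: heading=66.9°, groundspeed=289.3 kt

Leg 1: desired track 164.6°; wind correction +12.4° → command heading 177.0°, groundspeed 260.1 kt
Leg 2: desired track 192.0°; wind correction +13.9° → command heading 205.9°, groundspeed 232.1 kt
Leg 3: desired track 61.9°; wind correction -8.8° → command heading 53.1°, groundspeed 281.6 kt
Leg 4: desired track 73.4°; wind correction -6.5° → command heading 66.9°, groundspeed 289.3 kt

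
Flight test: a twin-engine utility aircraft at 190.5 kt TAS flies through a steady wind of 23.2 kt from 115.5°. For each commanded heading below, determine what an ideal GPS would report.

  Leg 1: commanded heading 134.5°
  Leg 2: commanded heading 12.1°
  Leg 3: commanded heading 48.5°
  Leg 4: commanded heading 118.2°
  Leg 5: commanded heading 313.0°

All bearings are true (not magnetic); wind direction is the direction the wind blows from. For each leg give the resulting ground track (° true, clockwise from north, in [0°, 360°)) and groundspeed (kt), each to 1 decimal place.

Leg 1: track=137.1°, groundspeed=168.7 kt
Leg 2: track=5.5°, groundspeed=197.2 kt
Leg 3: track=41.8°, groundspeed=182.7 kt
Leg 4: track=118.6°, groundspeed=167.3 kt
Leg 5: track=311.1°, groundspeed=212.7 kt

Leg 1: heading 134.5°; drift +2.6° → track 137.1°, groundspeed 168.7 kt
Leg 2: heading 12.1°; drift -6.6° → track 5.5°, groundspeed 197.2 kt
Leg 3: heading 48.5°; drift -6.7° → track 41.8°, groundspeed 182.7 kt
Leg 4: heading 118.2°; drift +0.4° → track 118.6°, groundspeed 167.3 kt
Leg 5: heading 313.0°; drift -1.9° → track 311.1°, groundspeed 212.7 kt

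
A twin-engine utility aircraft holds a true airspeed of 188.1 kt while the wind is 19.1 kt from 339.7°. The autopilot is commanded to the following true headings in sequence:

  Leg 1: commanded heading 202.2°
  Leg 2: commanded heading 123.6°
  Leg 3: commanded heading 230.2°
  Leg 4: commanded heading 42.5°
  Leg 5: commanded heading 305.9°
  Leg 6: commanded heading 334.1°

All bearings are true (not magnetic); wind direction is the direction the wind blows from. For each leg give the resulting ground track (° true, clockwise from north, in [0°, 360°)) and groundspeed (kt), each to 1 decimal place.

Leg 1: heading 202.2°; drift -3.7° → track 198.5°, groundspeed 202.6 kt
Leg 2: heading 123.6°; drift +3.2° → track 126.8°, groundspeed 203.8 kt
Leg 3: heading 230.2°; drift -5.3° → track 224.9°, groundspeed 195.3 kt
Leg 4: heading 42.5°; drift +5.4° → track 47.9°, groundspeed 180.2 kt
Leg 5: heading 305.9°; drift -3.5° → track 302.4°, groundspeed 172.6 kt
Leg 6: heading 334.1°; drift -0.6° → track 333.5°, groundspeed 169.1 kt

Leg 1: track=198.5°, groundspeed=202.6 kt
Leg 2: track=126.8°, groundspeed=203.8 kt
Leg 3: track=224.9°, groundspeed=195.3 kt
Leg 4: track=47.9°, groundspeed=180.2 kt
Leg 5: track=302.4°, groundspeed=172.6 kt
Leg 6: track=333.5°, groundspeed=169.1 kt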